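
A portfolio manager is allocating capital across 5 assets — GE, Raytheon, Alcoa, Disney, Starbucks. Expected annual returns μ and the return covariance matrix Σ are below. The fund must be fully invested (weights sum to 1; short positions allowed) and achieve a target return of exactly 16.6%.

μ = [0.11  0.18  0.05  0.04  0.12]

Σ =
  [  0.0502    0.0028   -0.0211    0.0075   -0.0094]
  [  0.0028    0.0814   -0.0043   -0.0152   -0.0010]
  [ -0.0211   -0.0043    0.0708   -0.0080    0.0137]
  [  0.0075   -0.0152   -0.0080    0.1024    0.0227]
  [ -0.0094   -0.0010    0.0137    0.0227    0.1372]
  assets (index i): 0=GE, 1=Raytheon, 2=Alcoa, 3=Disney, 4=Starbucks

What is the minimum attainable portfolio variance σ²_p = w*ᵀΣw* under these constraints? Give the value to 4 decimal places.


x=Σ⁻¹μ = [2.8147  2.2937  1.5715  0.4590  0.8513]
y=Σ⁻¹𝟙 = [28.4624  14.5877  23.6693  10.5342  5.2386]
a=μᵀx=0.921566  b=𝟙ᵀx=7.990129  c=𝟙ᵀy=82.492333  D=ac−b²=12.179981
λ₁=(c·0.166−b)/D = (82.492333·0.166−7.990129)/12.179981 = 0.468276
λ₂=(a−b·0.166)/D = (0.921566−7.990129·0.166)/12.179981 = -0.033234
w* = 0.468276·x + -0.033234·y:
  w_0 = 0.468276·2.8147 + -0.033234·28.4624 = 0.3721  (GE)
  w_1 = 0.468276·2.2937 + -0.033234·14.5877 = 0.5893  (Raytheon)
  w_2 = 0.468276·1.5715 + -0.033234·23.6693 = -0.0508  (Alcoa)
  w_3 = 0.468276·0.4590 + -0.033234·10.5342 = -0.1352  (Disney)
  w_4 = 0.468276·0.8513 + -0.033234·5.2386 = 0.2246  (Starbucks)
Σw_i=1.0000  μᵀw=0.1660
σ²=wᵀΣw=λ₁·μ_p+λ₂ = 0.468276·0.166 + -0.033234 = 0.044499 ≈ 0.0445

0.0445


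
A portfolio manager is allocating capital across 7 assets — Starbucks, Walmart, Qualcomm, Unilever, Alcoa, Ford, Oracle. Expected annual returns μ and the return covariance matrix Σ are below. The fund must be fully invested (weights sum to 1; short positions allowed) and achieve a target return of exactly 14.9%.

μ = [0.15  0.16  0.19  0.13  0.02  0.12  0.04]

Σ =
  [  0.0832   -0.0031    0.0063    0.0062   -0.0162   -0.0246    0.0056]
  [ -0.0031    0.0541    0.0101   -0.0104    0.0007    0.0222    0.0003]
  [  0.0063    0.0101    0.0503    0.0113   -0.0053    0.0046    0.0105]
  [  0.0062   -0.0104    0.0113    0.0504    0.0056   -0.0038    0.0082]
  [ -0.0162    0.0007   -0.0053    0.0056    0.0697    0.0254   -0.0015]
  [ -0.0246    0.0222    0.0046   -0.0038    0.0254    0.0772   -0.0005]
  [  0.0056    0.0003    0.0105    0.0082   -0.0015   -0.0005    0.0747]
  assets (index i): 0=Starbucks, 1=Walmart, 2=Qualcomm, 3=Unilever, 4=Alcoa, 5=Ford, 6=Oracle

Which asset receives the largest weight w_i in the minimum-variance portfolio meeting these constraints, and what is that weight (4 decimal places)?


Walmart (0.2303)

x=Σ⁻¹μ = [1.9931  2.5240  2.4177  2.4281  0.2102  1.3686  -0.2171]
y=Σ⁻¹𝟙 = [15.3517  17.0787  9.4927  16.9055  14.1750  8.5971  9.3195]
a=μᵀx=1.637574  b=𝟙ᵀx=10.724607  c=𝟙ᵀy=90.920204  D=ac−b²=33.871341
λ₁=(c·0.149−b)/D = (90.920204·0.149−10.724607)/33.871341 = 0.083330
λ₂=(a−b·0.149)/D = (1.637574−10.724607·0.149)/33.871341 = 0.001169
w* = 0.083330·x + 0.001169·y:
  w_0 = 0.083330·1.9931 + 0.001169·15.3517 = 0.1840  (Starbucks)
  w_1 = 0.083330·2.5240 + 0.001169·17.0787 = 0.2303  (Walmart)
  w_2 = 0.083330·2.4177 + 0.001169·9.4927 = 0.2126  (Qualcomm)
  w_3 = 0.083330·2.4281 + 0.001169·16.9055 = 0.2221  (Unilever)
  w_4 = 0.083330·0.2102 + 0.001169·14.1750 = 0.0341  (Alcoa)
  w_5 = 0.083330·1.3686 + 0.001169·8.5971 = 0.1241  (Ford)
  w_6 = 0.083330·-0.2171 + 0.001169·9.3195 = -0.0072  (Oracle)
Σw_i=1.0000  μᵀw=0.1490
σ²=wᵀΣw=λ₁·μ_p+λ₂ = 0.083330·0.149 + 0.001169 = 0.013586 ≈ 0.0136


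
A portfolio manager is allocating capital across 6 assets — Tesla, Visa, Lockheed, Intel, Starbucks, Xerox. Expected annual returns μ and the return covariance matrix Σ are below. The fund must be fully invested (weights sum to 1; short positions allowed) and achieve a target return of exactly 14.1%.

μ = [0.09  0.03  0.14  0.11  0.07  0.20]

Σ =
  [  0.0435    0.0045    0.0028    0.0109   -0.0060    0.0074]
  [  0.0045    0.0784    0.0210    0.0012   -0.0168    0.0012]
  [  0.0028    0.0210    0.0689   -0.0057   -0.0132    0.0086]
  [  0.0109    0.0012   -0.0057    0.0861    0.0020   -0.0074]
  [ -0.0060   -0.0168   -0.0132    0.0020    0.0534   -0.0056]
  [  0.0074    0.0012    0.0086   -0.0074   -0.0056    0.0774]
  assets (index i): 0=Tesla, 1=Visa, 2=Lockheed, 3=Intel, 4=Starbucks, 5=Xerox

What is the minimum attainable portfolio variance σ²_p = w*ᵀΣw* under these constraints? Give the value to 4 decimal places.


g=Σ⁻¹μ = [1.4515  0.1447  2.1663  1.3975  2.2648  2.4997]
h=Σ⁻¹𝟙 = [20.0919  13.7547  14.5245  10.2057  29.8099  12.3044]
a=μᵀg=1.250465  b=𝟙ᵀg=9.924552  c=𝟙ᵀh=100.691135  D=ac−b²=27.413967
λ₁=(c·0.141−b)/D = (100.691135·0.141−9.924552)/27.413967 = 0.155866
λ₂=(a−b·0.141)/D = (1.250465−9.924552·0.141)/27.413967 = -0.005431
w* = 0.155866·g + -0.005431·h:
  w_0 = 0.155866·1.4515 + -0.005431·20.0919 = 0.1171  (Tesla)
  w_1 = 0.155866·0.1447 + -0.005431·13.7547 = -0.0521  (Visa)
  w_2 = 0.155866·2.1663 + -0.005431·14.5245 = 0.2588  (Lockheed)
  w_3 = 0.155866·1.3975 + -0.005431·10.2057 = 0.1624  (Intel)
  w_4 = 0.155866·2.2648 + -0.005431·29.8099 = 0.1911  (Starbucks)
  w_5 = 0.155866·2.4997 + -0.005431·12.3044 = 0.3228  (Xerox)
Σw_i=1.0000  μᵀw=0.1410
σ²=wᵀΣw=λ₁·μ_p+λ₂ = 0.155866·0.141 + -0.005431 = 0.016546 ≈ 0.0165

0.0165


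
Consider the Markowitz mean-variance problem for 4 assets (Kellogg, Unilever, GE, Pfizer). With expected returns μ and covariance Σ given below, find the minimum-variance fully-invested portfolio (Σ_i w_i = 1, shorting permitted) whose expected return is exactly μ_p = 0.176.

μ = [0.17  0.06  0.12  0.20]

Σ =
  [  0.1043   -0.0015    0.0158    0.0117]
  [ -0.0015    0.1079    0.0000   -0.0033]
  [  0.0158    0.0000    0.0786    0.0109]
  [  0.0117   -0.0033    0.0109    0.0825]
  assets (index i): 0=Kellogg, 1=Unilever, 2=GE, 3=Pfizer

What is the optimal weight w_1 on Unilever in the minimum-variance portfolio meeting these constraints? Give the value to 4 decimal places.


g=Σ⁻¹μ = [1.2505  0.6390  0.9781  2.1432]
h=Σ⁻¹𝟙 = [7.0857  9.6782  9.8841  10.1976]
a=μᵀg=0.796948  b=𝟙ᵀg=5.010867  c=𝟙ᵀh=36.845598  D=ac−b²=4.255220
λ₁=(c·0.176−b)/D = (36.845598·0.176−5.010867)/4.255220 = 0.346388
λ₂=(a−b·0.176)/D = (0.796948−5.010867·0.176)/4.255220 = -0.019967
w* = 0.346388·g + -0.019967·h:
  w_0 = 0.346388·1.2505 + -0.019967·7.0857 = 0.2917  (Kellogg)
  w_1 = 0.346388·0.6390 + -0.019967·9.6782 = 0.0281  (Unilever)
  w_2 = 0.346388·0.9781 + -0.019967·9.8841 = 0.1415  (GE)
  w_3 = 0.346388·2.1432 + -0.019967·10.1976 = 0.5388  (Pfizer)
Σw_i=1.0000  μᵀw=0.1760
σ²=wᵀΣw=λ₁·μ_p+λ₂ = 0.346388·0.176 + -0.019967 = 0.040997 ≈ 0.0410

0.0281


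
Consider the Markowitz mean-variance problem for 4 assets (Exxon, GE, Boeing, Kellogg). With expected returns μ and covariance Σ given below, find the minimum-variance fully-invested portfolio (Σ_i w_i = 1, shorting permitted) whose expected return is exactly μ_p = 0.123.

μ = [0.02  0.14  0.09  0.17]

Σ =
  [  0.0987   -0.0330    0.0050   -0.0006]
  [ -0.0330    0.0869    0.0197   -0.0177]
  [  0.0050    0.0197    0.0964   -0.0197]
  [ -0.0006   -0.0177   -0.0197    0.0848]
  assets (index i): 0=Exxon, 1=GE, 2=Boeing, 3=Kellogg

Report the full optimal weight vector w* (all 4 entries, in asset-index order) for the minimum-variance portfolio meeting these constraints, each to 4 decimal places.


x=Σ⁻¹μ = [0.9395  2.3014  0.9698  2.7170]
y=Σ⁻¹𝟙 = [16.2019  19.2354  9.2974  18.0819]
a=μᵀx=0.890158  b=𝟙ᵀx=6.927680  c=𝟙ᵀy=62.816592  D=ac−b²=7.923925
λ₁=(c·0.123−b)/D = (62.816592·0.123−6.927680)/7.923925 = 0.100804
λ₂=(a−b·0.123)/D = (0.890158−6.927680·0.123)/7.923925 = 0.004802
w* = 0.100804·x + 0.004802·y:
  w_0 = 0.100804·0.9395 + 0.004802·16.2019 = 0.1725  (Exxon)
  w_1 = 0.100804·2.3014 + 0.004802·19.2354 = 0.3244  (GE)
  w_2 = 0.100804·0.9698 + 0.004802·9.2974 = 0.1424  (Boeing)
  w_3 = 0.100804·2.7170 + 0.004802·18.0819 = 0.3607  (Kellogg)
Σw_i=1.0000  μᵀw=0.1230
σ²=wᵀΣw=λ₁·μ_p+λ₂ = 0.100804·0.123 + 0.004802 = 0.017201 ≈ 0.0172

0.1725  0.3244  0.1424  0.3607


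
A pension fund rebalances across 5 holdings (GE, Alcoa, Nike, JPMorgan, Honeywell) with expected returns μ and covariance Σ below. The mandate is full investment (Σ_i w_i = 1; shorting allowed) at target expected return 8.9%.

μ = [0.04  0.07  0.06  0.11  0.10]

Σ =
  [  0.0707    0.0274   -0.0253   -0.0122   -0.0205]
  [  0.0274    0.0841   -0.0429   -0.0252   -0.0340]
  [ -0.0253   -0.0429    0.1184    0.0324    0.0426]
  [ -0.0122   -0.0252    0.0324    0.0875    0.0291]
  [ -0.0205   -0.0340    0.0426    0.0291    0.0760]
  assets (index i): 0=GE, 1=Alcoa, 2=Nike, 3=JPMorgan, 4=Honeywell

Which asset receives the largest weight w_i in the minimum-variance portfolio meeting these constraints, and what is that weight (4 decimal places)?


Alcoa (0.3435)

u=Σ⁻¹μ = [0.6788  1.8347  0.4019  1.1858  1.6404]
v=Σ⁻¹𝟙 = [16.2406  22.3005  10.8994  10.2682  17.4740]
a=μᵀu=0.474169  b=𝟙ᵀu=5.741536  c=𝟙ᵀv=77.182829  D=ac−b²=3.632442
λ₁=(c·0.089−b)/D = (77.182829·0.089−5.741536)/3.632442 = 0.310462
λ₂=(a−b·0.089)/D = (0.474169−5.741536·0.089)/3.632442 = -0.010139
w* = 0.310462·u + -0.010139·v:
  w_0 = 0.310462·0.6788 + -0.010139·16.2406 = 0.0461  (GE)
  w_1 = 0.310462·1.8347 + -0.010139·22.3005 = 0.3435  (Alcoa)
  w_2 = 0.310462·0.4019 + -0.010139·10.8994 = 0.0143  (Nike)
  w_3 = 0.310462·1.1858 + -0.010139·10.2682 = 0.2640  (JPMorgan)
  w_4 = 0.310462·1.6404 + -0.010139·17.4740 = 0.3321  (Honeywell)
Σw_i=1.0000  μᵀw=0.0890
σ²=wᵀΣw=λ₁·μ_p+λ₂ = 0.310462·0.089 + -0.010139 = 0.017492 ≈ 0.0175


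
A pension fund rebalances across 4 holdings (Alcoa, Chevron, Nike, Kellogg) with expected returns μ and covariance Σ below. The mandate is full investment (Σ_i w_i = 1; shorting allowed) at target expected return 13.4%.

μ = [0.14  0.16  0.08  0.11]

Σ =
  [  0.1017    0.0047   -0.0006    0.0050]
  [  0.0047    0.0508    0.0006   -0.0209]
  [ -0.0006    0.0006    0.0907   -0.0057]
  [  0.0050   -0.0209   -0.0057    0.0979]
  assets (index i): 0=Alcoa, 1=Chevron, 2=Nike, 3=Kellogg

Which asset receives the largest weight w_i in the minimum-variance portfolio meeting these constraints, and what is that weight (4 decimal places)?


g=Σ⁻¹μ = [1.1097  3.8347  0.9861  1.9430]
h=Σ⁻¹𝟙 = [7.9488  25.3567  11.9104  15.9152]
a=μᵀg=1.061516  b=𝟙ᵀg=7.873418  c=𝟙ᵀh=61.131169  D=ac−b²=2.901013
λ₁=(c·0.134−b)/D = (61.131169·0.134−7.873418)/2.901013 = 0.109671
λ₂=(a−b·0.134)/D = (1.061516−7.873418·0.134)/2.901013 = 0.002233
w* = 0.109671·g + 0.002233·h:
  w_0 = 0.109671·1.1097 + 0.002233·7.9488 = 0.1394  (Alcoa)
  w_1 = 0.109671·3.8347 + 0.002233·25.3567 = 0.4772  (Chevron)
  w_2 = 0.109671·0.9861 + 0.002233·11.9104 = 0.1347  (Nike)
  w_3 = 0.109671·1.9430 + 0.002233·15.9152 = 0.2486  (Kellogg)
Σw_i=1.0000  μᵀw=0.1340
σ²=wᵀΣw=λ₁·μ_p+λ₂ = 0.109671·0.134 + 0.002233 = 0.016929 ≈ 0.0169

Chevron (0.4772)


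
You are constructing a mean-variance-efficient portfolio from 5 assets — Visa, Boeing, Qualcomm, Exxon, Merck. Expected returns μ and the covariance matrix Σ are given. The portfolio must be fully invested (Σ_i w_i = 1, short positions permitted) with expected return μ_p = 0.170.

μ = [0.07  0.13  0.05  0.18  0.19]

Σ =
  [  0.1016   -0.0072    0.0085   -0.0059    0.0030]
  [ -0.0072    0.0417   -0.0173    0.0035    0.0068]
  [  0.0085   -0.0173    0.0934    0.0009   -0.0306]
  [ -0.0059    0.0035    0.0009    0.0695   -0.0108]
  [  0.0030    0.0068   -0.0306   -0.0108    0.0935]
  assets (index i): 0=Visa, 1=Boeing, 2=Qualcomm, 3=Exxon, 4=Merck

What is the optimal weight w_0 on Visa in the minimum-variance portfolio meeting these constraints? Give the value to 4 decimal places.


-0.0218

p=Σ⁻¹μ = [0.8529  3.3865  1.9519  2.8909  2.7312]
q=Σ⁻¹𝟙 = [10.7004  30.3244  20.6916  16.1092  16.7790]
a=μᵀp=1.636836  b=𝟙ᵀp=11.813448  c=𝟙ᵀq=94.604661  D=ac−b²=15.294790
λ₁=(c·0.170−b)/D = (94.604661·0.170−11.813448)/15.294790 = 0.279137
λ₂=(a−b·0.170)/D = (1.636836−11.813448·0.170)/15.294790 = -0.024286
w* = 0.279137·p + -0.024286·q:
  w_0 = 0.279137·0.8529 + -0.024286·10.7004 = -0.0218  (Visa)
  w_1 = 0.279137·3.3865 + -0.024286·30.3244 = 0.2089  (Boeing)
  w_2 = 0.279137·1.9519 + -0.024286·20.6916 = 0.0423  (Qualcomm)
  w_3 = 0.279137·2.8909 + -0.024286·16.1092 = 0.4157  (Exxon)
  w_4 = 0.279137·2.7312 + -0.024286·16.7790 = 0.3549  (Merck)
Σw_i=1.0000  μᵀw=0.1700
σ²=wᵀΣw=λ₁·μ_p+λ₂ = 0.279137·0.170 + -0.024286 = 0.023167 ≈ 0.0232


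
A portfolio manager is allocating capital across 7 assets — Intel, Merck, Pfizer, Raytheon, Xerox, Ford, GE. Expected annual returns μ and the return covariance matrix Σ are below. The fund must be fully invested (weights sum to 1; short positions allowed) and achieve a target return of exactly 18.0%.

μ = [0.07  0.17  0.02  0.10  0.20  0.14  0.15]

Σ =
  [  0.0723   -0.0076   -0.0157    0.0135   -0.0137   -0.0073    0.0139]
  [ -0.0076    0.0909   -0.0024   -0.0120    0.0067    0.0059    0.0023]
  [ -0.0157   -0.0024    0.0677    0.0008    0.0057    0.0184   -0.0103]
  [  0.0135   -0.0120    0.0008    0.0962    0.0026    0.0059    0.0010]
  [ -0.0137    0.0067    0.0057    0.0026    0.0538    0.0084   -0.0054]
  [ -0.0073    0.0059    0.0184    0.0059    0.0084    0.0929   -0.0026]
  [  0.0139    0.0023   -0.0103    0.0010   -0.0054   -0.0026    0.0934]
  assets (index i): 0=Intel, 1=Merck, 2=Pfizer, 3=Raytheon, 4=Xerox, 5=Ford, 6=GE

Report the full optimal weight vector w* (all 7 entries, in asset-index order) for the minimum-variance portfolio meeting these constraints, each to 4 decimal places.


x=Σ⁻¹μ = [1.5929  1.7297  0.3397  0.8414  3.8204  1.1011  1.6063]
y=Σ⁻¹𝟙 = [19.8689  12.0554  18.0296  7.9428  19.9903  5.9758  10.6782]
a=μᵀx=1.655666  b=𝟙ᵀx=11.031518  c=𝟙ᵀy=94.541068  D=ac−b²=34.834066
λ₁=(c·0.180−b)/D = (94.541068·0.180−11.031518)/34.834066 = 0.171840
λ₂=(a−b·0.180)/D = (1.655666−11.031518·0.180)/34.834066 = -0.009474
w* = 0.171840·x + -0.009474·y:
  w_0 = 0.171840·1.5929 + -0.009474·19.8689 = 0.0855  (Intel)
  w_1 = 0.171840·1.7297 + -0.009474·12.0554 = 0.1830  (Merck)
  w_2 = 0.171840·0.3397 + -0.009474·18.0296 = -0.1124  (Pfizer)
  w_3 = 0.171840·0.8414 + -0.009474·7.9428 = 0.0693  (Raytheon)
  w_4 = 0.171840·3.8204 + -0.009474·19.9903 = 0.4671  (Xerox)
  w_5 = 0.171840·1.1011 + -0.009474·5.9758 = 0.1326  (Ford)
  w_6 = 0.171840·1.6063 + -0.009474·10.6782 = 0.1749  (GE)
Σw_i=1.0000  μᵀw=0.1800
σ²=wᵀΣw=λ₁·μ_p+λ₂ = 0.171840·0.180 + -0.009474 = 0.021457 ≈ 0.0215

0.0855  0.1830  -0.1124  0.0693  0.4671  0.1326  0.1749


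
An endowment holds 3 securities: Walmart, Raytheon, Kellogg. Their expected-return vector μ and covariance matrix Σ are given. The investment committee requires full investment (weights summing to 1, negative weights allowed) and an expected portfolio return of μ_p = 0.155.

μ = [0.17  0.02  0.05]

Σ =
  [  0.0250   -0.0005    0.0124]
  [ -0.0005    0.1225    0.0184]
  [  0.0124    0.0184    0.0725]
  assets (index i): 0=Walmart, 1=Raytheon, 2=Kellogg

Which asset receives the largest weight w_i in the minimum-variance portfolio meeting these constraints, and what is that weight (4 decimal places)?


Walmart (0.8984)

u=Σ⁻¹μ = [7.1015  0.2818  -0.5965]
v=Σ⁻¹𝟙 = [37.4265  7.4913  5.4906]
a=μᵀu=1.183066  b=𝟙ᵀu=6.786858  c=𝟙ᵀv=50.408420  D=ac−b²=13.575057
λ₁=(c·0.155−b)/D = (50.408420·0.155−6.786858)/13.575057 = 0.075613
λ₂=(a−b·0.155)/D = (1.183066−6.786858·0.155)/13.575057 = 0.009658
w* = 0.075613·u + 0.009658·v:
  w_0 = 0.075613·7.1015 + 0.009658·37.4265 = 0.8984  (Walmart)
  w_1 = 0.075613·0.2818 + 0.009658·7.4913 = 0.0937  (Raytheon)
  w_2 = 0.075613·-0.5965 + 0.009658·5.4906 = 0.0079  (Kellogg)
Σw_i=1.0000  μᵀw=0.1550
σ²=wᵀΣw=λ₁·μ_p+λ₂ = 0.075613·0.155 + 0.009658 = 0.021378 ≈ 0.0214


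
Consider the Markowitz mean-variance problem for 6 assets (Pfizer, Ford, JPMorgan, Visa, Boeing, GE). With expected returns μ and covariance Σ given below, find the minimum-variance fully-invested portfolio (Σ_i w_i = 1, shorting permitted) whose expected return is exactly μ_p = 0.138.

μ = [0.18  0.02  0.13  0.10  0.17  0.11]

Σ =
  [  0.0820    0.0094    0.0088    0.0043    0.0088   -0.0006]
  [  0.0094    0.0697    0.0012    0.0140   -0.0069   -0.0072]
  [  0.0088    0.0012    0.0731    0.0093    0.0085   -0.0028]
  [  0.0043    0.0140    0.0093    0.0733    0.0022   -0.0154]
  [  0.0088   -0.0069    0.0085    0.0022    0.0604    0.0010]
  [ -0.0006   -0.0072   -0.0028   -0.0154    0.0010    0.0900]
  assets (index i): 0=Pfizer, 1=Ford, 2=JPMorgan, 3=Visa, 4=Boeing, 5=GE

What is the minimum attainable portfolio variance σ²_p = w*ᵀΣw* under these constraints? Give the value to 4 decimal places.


u=Σ⁻¹μ = [1.7414  0.1504  1.1826  1.3248  2.3388  1.4834]
v=Σ⁻¹𝟙 = [7.4333  13.7574  9.8543  11.9126  14.9852  14.4397]
a=μᵀu=1.163435  b=𝟙ᵀu=8.221308  c=𝟙ᵀv=72.382446  D=ac−b²=16.622378
λ₁=(c·0.138−b)/D = (72.382446·0.138−8.221308)/16.622378 = 0.106331
λ₂=(a−b·0.138)/D = (1.163435−8.221308·0.138)/16.622378 = 0.001738
w* = 0.106331·u + 0.001738·v:
  w_0 = 0.106331·1.7414 + 0.001738·7.4333 = 0.1981  (Pfizer)
  w_1 = 0.106331·0.1504 + 0.001738·13.7574 = 0.0399  (Ford)
  w_2 = 0.106331·1.1826 + 0.001738·9.8543 = 0.1429  (JPMorgan)
  w_3 = 0.106331·1.3248 + 0.001738·11.9126 = 0.1616  (Visa)
  w_4 = 0.106331·2.3388 + 0.001738·14.9852 = 0.2747  (Boeing)
  w_5 = 0.106331·1.4834 + 0.001738·14.4397 = 0.1828  (GE)
Σw_i=1.0000  μᵀw=0.1380
σ²=wᵀΣw=λ₁·μ_p+λ₂ = 0.106331·0.138 + 0.001738 = 0.016412 ≈ 0.0164

0.0164


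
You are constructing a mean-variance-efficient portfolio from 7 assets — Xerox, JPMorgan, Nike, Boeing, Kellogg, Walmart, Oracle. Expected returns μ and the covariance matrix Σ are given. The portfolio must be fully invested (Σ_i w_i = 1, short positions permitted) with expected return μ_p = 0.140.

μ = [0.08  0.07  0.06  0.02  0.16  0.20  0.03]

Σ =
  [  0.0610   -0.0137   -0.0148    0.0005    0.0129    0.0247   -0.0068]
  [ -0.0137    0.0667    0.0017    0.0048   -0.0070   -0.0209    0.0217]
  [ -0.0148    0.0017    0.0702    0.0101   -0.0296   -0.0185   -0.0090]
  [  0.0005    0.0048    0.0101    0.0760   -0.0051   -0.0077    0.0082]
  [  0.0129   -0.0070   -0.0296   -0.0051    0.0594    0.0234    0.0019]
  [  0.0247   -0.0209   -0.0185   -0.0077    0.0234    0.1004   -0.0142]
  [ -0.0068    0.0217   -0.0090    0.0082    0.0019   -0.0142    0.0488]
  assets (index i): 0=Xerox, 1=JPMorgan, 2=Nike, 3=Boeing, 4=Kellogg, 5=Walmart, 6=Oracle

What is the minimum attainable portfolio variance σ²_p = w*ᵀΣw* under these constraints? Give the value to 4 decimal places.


u=Σ⁻¹μ = [1.0458  1.8672  3.1216  0.0561  3.4113  2.0434  0.9583]
v=Σ⁻¹𝟙 = [20.4049  16.8016  34.5306  7.8896  26.5767  12.5379  23.5201]
a=μᵀu=1.386020  b=𝟙ᵀu=12.503596  c=𝟙ᵀv=142.261489  D=ac−b²=40.837296
λ₁=(c·0.140−b)/D = (142.261489·0.140−12.503596)/40.837296 = 0.181526
λ₂=(a−b·0.140)/D = (1.386020−12.503596·0.140)/40.837296 = -0.008925
w* = 0.181526·u + -0.008925·v:
  w_0 = 0.181526·1.0458 + -0.008925·20.4049 = 0.0077  (Xerox)
  w_1 = 0.181526·1.8672 + -0.008925·16.8016 = 0.1890  (JPMorgan)
  w_2 = 0.181526·3.1216 + -0.008925·34.5306 = 0.2585  (Nike)
  w_3 = 0.181526·0.0561 + -0.008925·7.8896 = -0.0602  (Boeing)
  w_4 = 0.181526·3.4113 + -0.008925·26.5767 = 0.3820  (Kellogg)
  w_5 = 0.181526·2.0434 + -0.008925·12.5379 = 0.2590  (Walmart)
  w_6 = 0.181526·0.9583 + -0.008925·23.5201 = -0.0360  (Oracle)
Σw_i=1.0000  μᵀw=0.1400
σ²=wᵀΣw=λ₁·μ_p+λ₂ = 0.181526·0.140 + -0.008925 = 0.016488 ≈ 0.0165

0.0165


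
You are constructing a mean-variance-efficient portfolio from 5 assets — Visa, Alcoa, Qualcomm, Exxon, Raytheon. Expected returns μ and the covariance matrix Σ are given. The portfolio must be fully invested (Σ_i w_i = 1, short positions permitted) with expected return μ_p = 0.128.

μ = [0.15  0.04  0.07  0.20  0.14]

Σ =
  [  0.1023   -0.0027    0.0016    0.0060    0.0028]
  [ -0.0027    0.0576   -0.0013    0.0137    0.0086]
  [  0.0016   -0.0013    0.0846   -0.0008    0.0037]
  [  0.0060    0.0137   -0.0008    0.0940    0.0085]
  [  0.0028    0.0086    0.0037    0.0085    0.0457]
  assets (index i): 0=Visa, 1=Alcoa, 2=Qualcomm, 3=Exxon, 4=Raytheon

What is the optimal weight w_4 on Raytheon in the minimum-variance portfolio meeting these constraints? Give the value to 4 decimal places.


p=Σ⁻¹μ = [1.2757  -0.0518  0.7061  1.8248  2.5985]
q=Σ⁻¹𝟙 = [9.1285  13.9974  11.2014  6.6142  16.5513]
a=μᵀp=0.967463  b=𝟙ᵀp=6.353304  c=𝟙ᵀq=57.492922  D=ac−b²=15.257796
λ₁=(c·0.128−b)/D = (57.492922·0.128−6.353304)/15.257796 = 0.065920
λ₂=(a−b·0.128)/D = (0.967463−6.353304·0.128)/15.257796 = 0.010109
w* = 0.065920·p + 0.010109·q:
  w_0 = 0.065920·1.2757 + 0.010109·9.1285 = 0.1764  (Visa)
  w_1 = 0.065920·-0.0518 + 0.010109·13.9974 = 0.1381  (Alcoa)
  w_2 = 0.065920·0.7061 + 0.010109·11.2014 = 0.1598  (Qualcomm)
  w_3 = 0.065920·1.8248 + 0.010109·6.6142 = 0.1872  (Exxon)
  w_4 = 0.065920·2.5985 + 0.010109·16.5513 = 0.3386  (Raytheon)
Σw_i=1.0000  μᵀw=0.1280
σ²=wᵀΣw=λ₁·μ_p+λ₂ = 0.065920·0.128 + 0.010109 = 0.018547 ≈ 0.0185

0.3386


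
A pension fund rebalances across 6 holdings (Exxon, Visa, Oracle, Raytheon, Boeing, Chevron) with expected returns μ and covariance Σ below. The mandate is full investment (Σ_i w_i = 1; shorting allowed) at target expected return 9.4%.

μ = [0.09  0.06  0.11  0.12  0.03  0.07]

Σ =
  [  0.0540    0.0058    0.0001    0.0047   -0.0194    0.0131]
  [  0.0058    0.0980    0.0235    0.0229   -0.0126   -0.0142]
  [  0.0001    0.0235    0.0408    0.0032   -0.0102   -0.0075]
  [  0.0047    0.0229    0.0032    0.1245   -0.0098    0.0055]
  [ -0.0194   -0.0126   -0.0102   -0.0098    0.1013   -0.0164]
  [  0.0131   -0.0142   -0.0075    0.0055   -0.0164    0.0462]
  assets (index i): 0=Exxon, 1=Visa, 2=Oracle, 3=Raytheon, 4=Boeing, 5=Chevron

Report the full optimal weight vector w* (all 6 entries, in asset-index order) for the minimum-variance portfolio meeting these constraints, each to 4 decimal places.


u=Σ⁻¹μ = [1.5904  -0.0202  3.3343  0.8397  1.3346  1.9731]
v=Σ⁻¹𝟙 = [17.7284  7.9730  31.0133  5.5154  23.0346  31.6235]
a=μᵀu=0.787617  b=𝟙ᵀu=9.051926  c=𝟙ᵀv=116.888142  D=ac−b²=10.125670
λ₁=(c·0.094−b)/D = (116.888142·0.094−9.051926)/10.125670 = 0.191154
λ₂=(a−b·0.094)/D = (0.787617−9.051926·0.094)/10.125670 = -0.006248
w* = 0.191154·u + -0.006248·v:
  w_0 = 0.191154·1.5904 + -0.006248·17.7284 = 0.1932  (Exxon)
  w_1 = 0.191154·-0.0202 + -0.006248·7.9730 = -0.0537  (Visa)
  w_2 = 0.191154·3.3343 + -0.006248·31.0133 = 0.4436  (Oracle)
  w_3 = 0.191154·0.8397 + -0.006248·5.5154 = 0.1261  (Raytheon)
  w_4 = 0.191154·1.3346 + -0.006248·23.0346 = 0.1112  (Boeing)
  w_5 = 0.191154·1.9731 + -0.006248·31.6235 = 0.1796  (Chevron)
Σw_i=1.0000  μᵀw=0.0940
σ²=wᵀΣw=λ₁·μ_p+λ₂ = 0.191154·0.094 + -0.006248 = 0.011721 ≈ 0.0117

0.1932  -0.0537  0.4436  0.1261  0.1112  0.1796


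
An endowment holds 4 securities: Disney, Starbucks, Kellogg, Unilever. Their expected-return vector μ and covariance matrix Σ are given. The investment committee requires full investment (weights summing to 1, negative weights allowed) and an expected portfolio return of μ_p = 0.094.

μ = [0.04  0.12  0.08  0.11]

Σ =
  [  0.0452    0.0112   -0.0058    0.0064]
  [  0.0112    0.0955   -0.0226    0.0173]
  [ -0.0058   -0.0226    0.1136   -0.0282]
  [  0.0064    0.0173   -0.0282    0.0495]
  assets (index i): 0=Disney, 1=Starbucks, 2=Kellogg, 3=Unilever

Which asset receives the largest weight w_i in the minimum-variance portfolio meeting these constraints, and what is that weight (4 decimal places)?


Unilever (0.4300)

u=Σ⁻¹μ = [0.4376  1.0981  1.6159  2.7024]
v=Σ⁻¹𝟙 = [18.8826  7.8789  17.5402  24.9996]
a=μᵀu=0.575809  b=𝟙ᵀu=5.853945  c=𝟙ᵀv=69.301305  D=ac−b²=5.635629
λ₁=(c·0.094−b)/D = (69.301305·0.094−5.853945)/5.635629 = 0.117179
λ₂=(a−b·0.094)/D = (0.575809−5.853945·0.094)/5.635629 = 0.004532
w* = 0.117179·u + 0.004532·v:
  w_0 = 0.117179·0.4376 + 0.004532·18.8826 = 0.1368  (Disney)
  w_1 = 0.117179·1.0981 + 0.004532·7.8789 = 0.1644  (Starbucks)
  w_2 = 0.117179·1.6159 + 0.004532·17.5402 = 0.2688  (Kellogg)
  w_3 = 0.117179·2.7024 + 0.004532·24.9996 = 0.4300  (Unilever)
Σw_i=1.0000  μᵀw=0.0940
σ²=wᵀΣw=λ₁·μ_p+λ₂ = 0.117179·0.094 + 0.004532 = 0.015546 ≈ 0.0155


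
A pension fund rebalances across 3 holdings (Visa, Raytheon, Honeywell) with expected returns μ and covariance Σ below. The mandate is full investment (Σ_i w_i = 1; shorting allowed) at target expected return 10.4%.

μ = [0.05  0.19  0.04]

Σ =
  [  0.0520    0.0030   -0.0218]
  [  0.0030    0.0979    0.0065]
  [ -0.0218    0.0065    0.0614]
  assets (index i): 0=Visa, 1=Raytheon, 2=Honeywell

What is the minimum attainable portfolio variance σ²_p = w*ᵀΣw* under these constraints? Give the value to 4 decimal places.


0.0244

u=Σ⁻¹μ = [1.2294  1.8438  0.8928]
v=Σ⁻¹𝟙 = [29.7072  7.5758  26.0321]
a=μᵀu=0.447507  b=𝟙ᵀu=3.966045  c=𝟙ᵀv=63.315118  D=ac−b²=12.604452
λ₁=(c·0.104−b)/D = (63.315118·0.104−3.966045)/12.604452 = 0.207762
λ₂=(a−b·0.104)/D = (0.447507−3.966045·0.104)/12.604452 = 0.002780
w* = 0.207762·u + 0.002780·v:
  w_0 = 0.207762·1.2294 + 0.002780·29.7072 = 0.3380  (Visa)
  w_1 = 0.207762·1.8438 + 0.002780·7.5758 = 0.4041  (Raytheon)
  w_2 = 0.207762·0.8928 + 0.002780·26.0321 = 0.2579  (Honeywell)
Σw_i=1.0000  μᵀw=0.1040
σ²=wᵀΣw=λ₁·μ_p+λ₂ = 0.207762·0.104 + 0.002780 = 0.024387 ≈ 0.0244


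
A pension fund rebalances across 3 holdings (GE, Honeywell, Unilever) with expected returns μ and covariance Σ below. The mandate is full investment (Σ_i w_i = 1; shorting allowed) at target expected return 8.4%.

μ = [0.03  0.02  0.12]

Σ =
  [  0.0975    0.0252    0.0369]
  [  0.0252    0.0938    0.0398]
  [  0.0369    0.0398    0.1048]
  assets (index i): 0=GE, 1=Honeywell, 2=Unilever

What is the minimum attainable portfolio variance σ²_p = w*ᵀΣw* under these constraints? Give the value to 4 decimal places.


x=Σ⁻¹μ = [-0.1039  -0.3102  1.2994]
y=Σ⁻¹𝟙 = [6.7504  6.9227  4.5361]
a=μᵀx=0.146611  b=𝟙ᵀx=0.885301  c=𝟙ᵀy=18.209255  D=ac−b²=1.885918
λ₁=(c·0.084−b)/D = (18.209255·0.084−0.885301)/1.885918 = 0.341625
λ₂=(a−b·0.084)/D = (0.146611−0.885301·0.084)/1.885918 = 0.038308
w* = 0.341625·x + 0.038308·y:
  w_0 = 0.341625·-0.1039 + 0.038308·6.7504 = 0.2231  (GE)
  w_1 = 0.341625·-0.3102 + 0.038308·6.9227 = 0.1592  (Honeywell)
  w_2 = 0.341625·1.2994 + 0.038308·4.5361 = 0.6177  (Unilever)
Σw_i=1.0000  μᵀw=0.0840
σ²=wᵀΣw=λ₁·μ_p+λ₂ = 0.341625·0.084 + 0.038308 = 0.067004 ≈ 0.0670

0.0670


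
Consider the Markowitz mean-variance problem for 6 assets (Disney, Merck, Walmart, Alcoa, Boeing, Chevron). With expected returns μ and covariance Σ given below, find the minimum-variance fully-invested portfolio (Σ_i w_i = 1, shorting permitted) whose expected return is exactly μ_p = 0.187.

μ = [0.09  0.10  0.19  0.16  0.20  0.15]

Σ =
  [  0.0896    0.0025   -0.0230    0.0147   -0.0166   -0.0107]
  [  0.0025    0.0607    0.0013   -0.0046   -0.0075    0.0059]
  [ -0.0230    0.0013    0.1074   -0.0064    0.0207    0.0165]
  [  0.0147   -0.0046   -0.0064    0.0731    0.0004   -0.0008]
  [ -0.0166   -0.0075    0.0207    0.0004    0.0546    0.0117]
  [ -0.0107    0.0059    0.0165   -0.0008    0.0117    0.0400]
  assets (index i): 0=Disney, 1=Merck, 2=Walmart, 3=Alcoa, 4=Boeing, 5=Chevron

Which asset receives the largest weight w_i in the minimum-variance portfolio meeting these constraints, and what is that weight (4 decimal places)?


Boeing (0.5070)

p=Σ⁻¹μ = [1.8707  1.8872  1.2147  2.0459  3.4811  2.4937]
q=Σ⁻¹𝟙 = [16.1586  17.1055  6.7709  12.2011  18.9097  18.7193]
a=μᵀp=1.985500  b=𝟙ᵀp=12.993309  c=𝟙ᵀq=89.865111  D=ac−b²=9.601110
λ₁=(c·0.187−b)/D = (89.865111·0.187−12.993309)/9.601110 = 0.396982
λ₂=(a−b·0.187)/D = (1.985500−12.993309·0.187)/9.601110 = -0.046271
w* = 0.396982·p + -0.046271·q:
  w_0 = 0.396982·1.8707 + -0.046271·16.1586 = -0.0050  (Disney)
  w_1 = 0.396982·1.8872 + -0.046271·17.1055 = -0.0423  (Merck)
  w_2 = 0.396982·1.2147 + -0.046271·6.7709 = 0.1689  (Walmart)
  w_3 = 0.396982·2.0459 + -0.046271·12.2011 = 0.2477  (Alcoa)
  w_4 = 0.396982·3.4811 + -0.046271·18.9097 = 0.5070  (Boeing)
  w_5 = 0.396982·2.4937 + -0.046271·18.7193 = 0.1238  (Chevron)
Σw_i=1.0000  μᵀw=0.1870
σ²=wᵀΣw=λ₁·μ_p+λ₂ = 0.396982·0.187 + -0.046271 = 0.027965 ≈ 0.0280


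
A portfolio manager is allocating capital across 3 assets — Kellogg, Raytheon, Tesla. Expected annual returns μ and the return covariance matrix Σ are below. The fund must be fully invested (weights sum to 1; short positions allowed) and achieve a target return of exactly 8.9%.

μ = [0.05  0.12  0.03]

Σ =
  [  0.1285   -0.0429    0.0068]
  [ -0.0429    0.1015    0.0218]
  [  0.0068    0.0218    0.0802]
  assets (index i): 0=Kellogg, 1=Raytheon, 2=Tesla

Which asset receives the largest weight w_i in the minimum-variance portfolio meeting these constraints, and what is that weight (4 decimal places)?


p=Σ⁻¹μ = [0.9332  1.6072  -0.1419]
q=Σ⁻¹𝟙 = [11.7428  13.1170  7.9077]
a=μᵀp=0.235260  b=𝟙ᵀp=2.398413  c=𝟙ᵀq=32.767509  D=ac−b²=1.956505
λ₁=(c·0.089−b)/D = (32.767509·0.089−2.398413)/1.956505 = 0.264705
λ₂=(a−b·0.089)/D = (0.235260−2.398413·0.089)/1.956505 = 0.011143
w* = 0.264705·p + 0.011143·q:
  w_0 = 0.264705·0.9332 + 0.011143·11.7428 = 0.3779  (Kellogg)
  w_1 = 0.264705·1.6072 + 0.011143·13.1170 = 0.5716  (Raytheon)
  w_2 = 0.264705·-0.1419 + 0.011143·7.9077 = 0.0506  (Tesla)
Σw_i=1.0000  μᵀw=0.0890
σ²=wᵀΣw=λ₁·μ_p+λ₂ = 0.264705·0.089 + 0.011143 = 0.034702 ≈ 0.0347

Raytheon (0.5716)


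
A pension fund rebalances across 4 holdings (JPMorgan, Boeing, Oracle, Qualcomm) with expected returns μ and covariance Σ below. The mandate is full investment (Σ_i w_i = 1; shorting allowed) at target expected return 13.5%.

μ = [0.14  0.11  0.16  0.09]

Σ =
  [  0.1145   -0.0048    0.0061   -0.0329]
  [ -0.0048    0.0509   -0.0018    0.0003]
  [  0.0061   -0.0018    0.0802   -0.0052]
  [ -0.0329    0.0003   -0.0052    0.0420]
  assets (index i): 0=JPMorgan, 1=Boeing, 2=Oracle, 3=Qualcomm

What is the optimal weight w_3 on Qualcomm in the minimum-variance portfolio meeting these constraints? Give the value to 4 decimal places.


x=Σ⁻¹μ = [2.4491  2.4424  2.1430  4.3092]
y=Σ⁻¹𝟙 = [20.9024  21.8692  14.0781  41.7699]
a=μᵀx=1.342247  b=𝟙ᵀx=11.343727  c=𝟙ᵀy=98.619524  D=ac−b²=3.691621
λ₁=(c·0.135−b)/D = (98.619524·0.135−11.343727)/3.691621 = 0.533616
λ₂=(a−b·0.135)/D = (1.342247−11.343727·0.135)/3.691621 = -0.051239
w* = 0.533616·x + -0.051239·y:
  w_0 = 0.533616·2.4491 + -0.051239·20.9024 = 0.2359  (JPMorgan)
  w_1 = 0.533616·2.4424 + -0.051239·21.8692 = 0.1828  (Boeing)
  w_2 = 0.533616·2.1430 + -0.051239·14.0781 = 0.4222  (Oracle)
  w_3 = 0.533616·4.3092 + -0.051239·41.7699 = 0.1592  (Qualcomm)
Σw_i=1.0000  μᵀw=0.1350
σ²=wᵀΣw=λ₁·μ_p+λ₂ = 0.533616·0.135 + -0.051239 = 0.020799 ≈ 0.0208

0.1592


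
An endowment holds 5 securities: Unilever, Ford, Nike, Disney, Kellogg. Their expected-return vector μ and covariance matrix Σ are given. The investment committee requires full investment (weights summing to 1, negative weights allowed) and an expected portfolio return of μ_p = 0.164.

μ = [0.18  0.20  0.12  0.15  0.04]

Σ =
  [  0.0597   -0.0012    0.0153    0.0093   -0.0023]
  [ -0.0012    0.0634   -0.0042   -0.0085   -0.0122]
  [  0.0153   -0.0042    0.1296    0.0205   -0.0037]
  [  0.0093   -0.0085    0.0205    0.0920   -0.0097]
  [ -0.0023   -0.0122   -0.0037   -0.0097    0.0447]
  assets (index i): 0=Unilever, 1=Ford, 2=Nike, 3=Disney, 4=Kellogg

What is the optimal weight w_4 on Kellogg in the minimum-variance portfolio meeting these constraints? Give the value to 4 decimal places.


g=Σ⁻¹μ = [2.7727  3.9877  0.5043  1.8777  2.5751]
h=Σ⁻¹𝟙 = [14.9524  24.7083  5.5002  13.9330  33.3631]
a=μᵀg=1.741810  b=𝟙ᵀg=11.717566  c=𝟙ᵀh=92.456869  D=ac−b²=23.740959
λ₁=(c·0.164−b)/D = (92.456869·0.164−11.717566)/23.740959 = 0.145123
λ₂=(a−b·0.164)/D = (1.741810−11.717566·0.164)/23.740959 = -0.007576
w* = 0.145123·g + -0.007576·h:
  w_0 = 0.145123·2.7727 + -0.007576·14.9524 = 0.2891  (Unilever)
  w_1 = 0.145123·3.9877 + -0.007576·24.7083 = 0.3915  (Ford)
  w_2 = 0.145123·0.5043 + -0.007576·5.5002 = 0.0315  (Nike)
  w_3 = 0.145123·1.8777 + -0.007576·13.9330 = 0.1669  (Disney)
  w_4 = 0.145123·2.5751 + -0.007576·33.3631 = 0.1209  (Kellogg)
Σw_i=1.0000  μᵀw=0.1640
σ²=wᵀΣw=λ₁·μ_p+λ₂ = 0.145123·0.164 + -0.007576 = 0.016224 ≈ 0.0162

0.1209


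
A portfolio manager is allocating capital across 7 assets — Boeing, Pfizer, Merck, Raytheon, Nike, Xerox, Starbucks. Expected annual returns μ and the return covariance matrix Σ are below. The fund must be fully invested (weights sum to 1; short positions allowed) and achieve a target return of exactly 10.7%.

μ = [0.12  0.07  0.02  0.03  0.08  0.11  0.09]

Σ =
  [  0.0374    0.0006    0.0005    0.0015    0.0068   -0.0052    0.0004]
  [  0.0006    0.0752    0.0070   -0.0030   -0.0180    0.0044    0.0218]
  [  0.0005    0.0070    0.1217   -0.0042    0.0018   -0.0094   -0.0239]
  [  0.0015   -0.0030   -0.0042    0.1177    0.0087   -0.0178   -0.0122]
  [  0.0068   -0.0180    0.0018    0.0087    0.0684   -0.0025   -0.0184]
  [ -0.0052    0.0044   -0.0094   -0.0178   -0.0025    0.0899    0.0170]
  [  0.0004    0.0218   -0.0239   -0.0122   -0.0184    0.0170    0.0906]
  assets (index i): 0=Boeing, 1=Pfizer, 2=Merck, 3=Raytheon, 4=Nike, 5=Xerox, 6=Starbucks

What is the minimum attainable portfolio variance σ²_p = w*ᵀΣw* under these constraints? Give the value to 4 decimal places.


x=Σ⁻¹μ = [3.1085  0.8484  0.3908  0.4562  1.3218  1.3492  0.9553]
y=Σ⁻¹𝟙 = [24.4071  12.0399  11.2341  10.9860  17.8140  13.2169  13.6135]
a=μᵀx=0.794035  b=𝟙ᵀx=8.430110  c=𝟙ᵀy=103.311640  D=ac−b²=10.966265
λ₁=(c·0.107−b)/D = (103.311640·0.107−8.430110)/10.966265 = 0.239301
λ₂=(a−b·0.107)/D = (0.794035−8.430110·0.107)/10.966265 = -0.009847
w* = 0.239301·x + -0.009847·y:
  w_0 = 0.239301·3.1085 + -0.009847·24.4071 = 0.5035  (Boeing)
  w_1 = 0.239301·0.8484 + -0.009847·12.0399 = 0.0845  (Pfizer)
  w_2 = 0.239301·0.3908 + -0.009847·11.2341 = -0.0171  (Merck)
  w_3 = 0.239301·0.4562 + -0.009847·10.9860 = 0.0010  (Raytheon)
  w_4 = 0.239301·1.3218 + -0.009847·17.8140 = 0.1409  (Nike)
  w_5 = 0.239301·1.3492 + -0.009847·13.2169 = 0.1927  (Xerox)
  w_6 = 0.239301·0.9553 + -0.009847·13.6135 = 0.0946  (Starbucks)
Σw_i=1.0000  μᵀw=0.1070
σ²=wᵀΣw=λ₁·μ_p+λ₂ = 0.239301·0.107 + -0.009847 = 0.015758 ≈ 0.0158

0.0158


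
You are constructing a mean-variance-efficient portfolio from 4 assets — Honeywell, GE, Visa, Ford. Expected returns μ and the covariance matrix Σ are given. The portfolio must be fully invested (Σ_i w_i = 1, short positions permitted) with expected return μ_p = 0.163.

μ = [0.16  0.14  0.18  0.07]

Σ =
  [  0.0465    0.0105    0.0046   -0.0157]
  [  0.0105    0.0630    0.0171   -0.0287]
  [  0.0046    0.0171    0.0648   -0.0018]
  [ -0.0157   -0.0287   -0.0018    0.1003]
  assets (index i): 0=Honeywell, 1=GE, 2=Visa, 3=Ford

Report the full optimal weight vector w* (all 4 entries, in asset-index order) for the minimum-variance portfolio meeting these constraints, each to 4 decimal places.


0.4565  0.0952  0.4113  0.0369

x=Σ⁻¹μ = [3.4163  1.9167  2.0800  1.8184]
y=Σ⁻¹𝟙 = [22.8563  18.0733  9.5650  18.8910]
a=μᵀx=1.316623  b=𝟙ᵀx=9.231343  c=𝟙ᵀy=69.385612  D=ac−b²=6.137021
λ₁=(c·0.163−b)/D = (69.385612·0.163−9.231343)/6.137021 = 0.338684
λ₂=(a−b·0.163)/D = (1.316623−9.231343·0.163)/6.137021 = -0.030648
w* = 0.338684·x + -0.030648·y:
  w_0 = 0.338684·3.4163 + -0.030648·22.8563 = 0.4565  (Honeywell)
  w_1 = 0.338684·1.9167 + -0.030648·18.0733 = 0.0952  (GE)
  w_2 = 0.338684·2.0800 + -0.030648·9.5650 = 0.4113  (Visa)
  w_3 = 0.338684·1.8184 + -0.030648·18.8910 = 0.0369  (Ford)
Σw_i=1.0000  μᵀw=0.1630
σ²=wᵀΣw=λ₁·μ_p+λ₂ = 0.338684·0.163 + -0.030648 = 0.024558 ≈ 0.0246


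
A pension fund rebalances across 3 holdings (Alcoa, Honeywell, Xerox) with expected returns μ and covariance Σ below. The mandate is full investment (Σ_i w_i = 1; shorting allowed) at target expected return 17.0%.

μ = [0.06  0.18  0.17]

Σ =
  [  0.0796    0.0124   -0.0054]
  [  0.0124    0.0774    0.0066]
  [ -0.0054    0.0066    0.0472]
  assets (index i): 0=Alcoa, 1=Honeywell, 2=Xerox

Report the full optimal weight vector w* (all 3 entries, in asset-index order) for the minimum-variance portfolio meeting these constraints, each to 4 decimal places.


g=Σ⁻¹μ = [0.6853  1.9249  3.4109]
h=Σ⁻¹𝟙 = [12.5972  9.0805  21.3579]
a=μᵀg=0.967465  b=𝟙ᵀg=6.021169  c=𝟙ᵀh=43.035599  D=ac−b²=5.380966
λ₁=(c·0.170−b)/D = (43.035599·0.170−6.021169)/5.380966 = 0.240641
λ₂=(a−b·0.170)/D = (0.967465−6.021169·0.170)/5.380966 = -0.010432
w* = 0.240641·g + -0.010432·h:
  w_0 = 0.240641·0.6853 + -0.010432·12.5972 = 0.0335  (Alcoa)
  w_1 = 0.240641·1.9249 + -0.010432·9.0805 = 0.3685  (Honeywell)
  w_2 = 0.240641·3.4109 + -0.010432·21.3579 = 0.5980  (Xerox)
Σw_i=1.0000  μᵀw=0.1700
σ²=wᵀΣw=λ₁·μ_p+λ₂ = 0.240641·0.170 + -0.010432 = 0.030477 ≈ 0.0305

0.0335  0.3685  0.5980


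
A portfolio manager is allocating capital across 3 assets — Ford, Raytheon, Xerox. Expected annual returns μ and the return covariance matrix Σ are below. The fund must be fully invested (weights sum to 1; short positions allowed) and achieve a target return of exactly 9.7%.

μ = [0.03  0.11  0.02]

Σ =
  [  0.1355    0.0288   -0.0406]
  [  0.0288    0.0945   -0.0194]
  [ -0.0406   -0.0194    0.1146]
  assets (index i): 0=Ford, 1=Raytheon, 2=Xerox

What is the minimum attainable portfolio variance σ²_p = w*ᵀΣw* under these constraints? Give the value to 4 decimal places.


0.0664

u=Σ⁻¹μ = [0.0848  1.2227  0.4116]
v=Σ⁻¹𝟙 = [9.2640  10.5919  13.8011]
a=μᵀu=0.145268  b=𝟙ᵀu=1.719054  c=𝟙ᵀv=33.657027  D=ac−b²=1.934149
λ₁=(c·0.097−b)/D = (33.657027·0.097−1.719054)/1.934149 = 0.799151
λ₂=(a−b·0.097)/D = (0.145268−1.719054·0.097)/1.934149 = -0.011106
w* = 0.799151·u + -0.011106·v:
  w_0 = 0.799151·0.0848 + -0.011106·9.2640 = -0.0351  (Ford)
  w_1 = 0.799151·1.2227 + -0.011106·10.5919 = 0.8595  (Raytheon)
  w_2 = 0.799151·0.4116 + -0.011106·13.8011 = 0.1756  (Xerox)
Σw_i=1.0000  μᵀw=0.0970
σ²=wᵀΣw=λ₁·μ_p+λ₂ = 0.799151·0.097 + -0.011106 = 0.066412 ≈ 0.0664


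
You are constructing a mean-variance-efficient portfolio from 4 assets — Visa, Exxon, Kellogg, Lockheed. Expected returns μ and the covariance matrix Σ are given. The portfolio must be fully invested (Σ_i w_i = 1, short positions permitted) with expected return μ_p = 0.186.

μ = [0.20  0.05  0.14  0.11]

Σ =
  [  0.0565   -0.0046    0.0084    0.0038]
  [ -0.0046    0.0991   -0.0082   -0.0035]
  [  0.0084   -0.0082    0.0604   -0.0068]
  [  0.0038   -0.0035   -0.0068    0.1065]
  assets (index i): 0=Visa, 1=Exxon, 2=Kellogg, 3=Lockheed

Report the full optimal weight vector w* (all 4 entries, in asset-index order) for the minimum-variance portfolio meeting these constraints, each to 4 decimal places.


0.7192  -0.0602  0.2551  0.0858

g=Σ⁻¹μ = [3.2242  0.8669  2.1089  1.0810]
h=Σ⁻¹𝟙 = [15.4592  12.6043  17.2834  10.3558]
a=μᵀg=1.102325  b=𝟙ᵀg=7.280878  c=𝟙ᵀh=55.702726  D=ac−b²=8.391343
λ₁=(c·0.186−b)/D = (55.702726·0.186−7.280878)/8.391343 = 0.367025
λ₂=(a−b·0.186)/D = (1.102325−7.280878·0.186)/8.391343 = -0.030021
w* = 0.367025·g + -0.030021·h:
  w_0 = 0.367025·3.2242 + -0.030021·15.4592 = 0.7192  (Visa)
  w_1 = 0.367025·0.8669 + -0.030021·12.6043 = -0.0602  (Exxon)
  w_2 = 0.367025·2.1089 + -0.030021·17.2834 = 0.2551  (Kellogg)
  w_3 = 0.367025·1.0810 + -0.030021·10.3558 = 0.0858  (Lockheed)
Σw_i=1.0000  μᵀw=0.1860
σ²=wᵀΣw=λ₁·μ_p+λ₂ = 0.367025·0.186 + -0.030021 = 0.038245 ≈ 0.0382
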